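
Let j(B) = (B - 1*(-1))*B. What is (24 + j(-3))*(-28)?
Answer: -840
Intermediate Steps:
j(B) = B*(1 + B) (j(B) = (B + 1)*B = (1 + B)*B = B*(1 + B))
(24 + j(-3))*(-28) = (24 - 3*(1 - 3))*(-28) = (24 - 3*(-2))*(-28) = (24 + 6)*(-28) = 30*(-28) = -840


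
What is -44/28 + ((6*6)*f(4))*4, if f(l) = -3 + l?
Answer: 997/7 ≈ 142.43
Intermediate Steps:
-44/28 + ((6*6)*f(4))*4 = -44/28 + ((6*6)*(-3 + 4))*4 = -44*1/28 + (36*1)*4 = -11/7 + 36*4 = -11/7 + 144 = 997/7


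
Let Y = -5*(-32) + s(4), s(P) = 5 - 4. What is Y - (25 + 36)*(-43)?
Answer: 2784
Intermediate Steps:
s(P) = 1
Y = 161 (Y = -5*(-32) + 1 = 160 + 1 = 161)
Y - (25 + 36)*(-43) = 161 - (25 + 36)*(-43) = 161 - 61*(-43) = 161 - 1*(-2623) = 161 + 2623 = 2784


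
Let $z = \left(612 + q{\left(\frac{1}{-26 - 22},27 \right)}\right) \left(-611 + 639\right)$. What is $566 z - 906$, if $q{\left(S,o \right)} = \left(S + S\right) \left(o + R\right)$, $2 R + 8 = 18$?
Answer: $\frac{29030818}{3} \approx 9.6769 \cdot 10^{6}$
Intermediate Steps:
$R = 5$ ($R = -4 + \frac{1}{2} \cdot 18 = -4 + 9 = 5$)
$q{\left(S,o \right)} = 2 S \left(5 + o\right)$ ($q{\left(S,o \right)} = \left(S + S\right) \left(o + 5\right) = 2 S \left(5 + o\right)$)
$z = \frac{51296}{3}$ ($z = \left(612 + \frac{2 \left(5 + 27\right)}{-26 - 22}\right) \left(-611 + 639\right) = \left(612 + 2 \frac{1}{-48} \cdot 32\right) 28 = \left(612 + 2 \left(- \frac{1}{48}\right) 32\right) 28 = \left(612 - \frac{4}{3}\right) 28 = \frac{1832}{3} \cdot 28 = \frac{51296}{3} \approx 17099.0$)
$566 z - 906 = 566 \cdot \frac{51296}{3} - 906 = \frac{29033536}{3} - 906 = \frac{29030818}{3}$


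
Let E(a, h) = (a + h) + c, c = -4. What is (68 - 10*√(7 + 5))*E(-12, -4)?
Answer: -1360 + 400*√3 ≈ -667.18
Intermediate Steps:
E(a, h) = -4 + a + h (E(a, h) = (a + h) - 4 = -4 + a + h)
(68 - 10*√(7 + 5))*E(-12, -4) = (68 - 10*√(7 + 5))*(-4 - 12 - 4) = (68 - 20*√3)*(-20) = -1360 + 400*√3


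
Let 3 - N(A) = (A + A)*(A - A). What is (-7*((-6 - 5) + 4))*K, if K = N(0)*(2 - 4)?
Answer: -294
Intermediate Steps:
N(A) = 3 (N(A) = 3 - (A + A)*(A - A) = 3 - 2*A*0 = 3 - 1*0 = 3 + 0 = 3)
K = -6 (K = 3*(2 - 4) = 3*(-2) = -6)
(-7*((-6 - 5) + 4))*K = -7*((-6 - 5) + 4)*(-6) = -7*(-11 + 4)*(-6) = -7*(-7)*(-6) = 49*(-6) = -294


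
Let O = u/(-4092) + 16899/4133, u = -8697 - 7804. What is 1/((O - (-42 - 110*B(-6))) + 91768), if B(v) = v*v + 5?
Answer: 16912236/1629123920861 ≈ 1.0381e-5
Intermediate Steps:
B(v) = 5 + v² (B(v) = v² + 5 = 5 + v²)
u = -16501
O = 137349341/16912236 (O = -16501/(-4092) + 16899/4133 = -16501*(-1/4092) + 16899*(1/4133) = 16501/4092 + 16899/4133 = 137349341/16912236 ≈ 8.1213)
1/((O - (-42 - 110*B(-6))) + 91768) = 1/((137349341/16912236 - (-42 - 110*(5 + (-6)²))) + 91768) = 1/((137349341/16912236 - (-42 - 110*(5 + 36))) + 91768) = 1/((137349341/16912236 - (-42 - 110*41)) + 91768) = 1/((137349341/16912236 - (-42 - 4510)) + 91768) = 1/((137349341/16912236 - 1*(-4552)) + 91768) = 1/((137349341/16912236 + 4552) + 91768) = 1/(77121847613/16912236 + 91768) = 1/(1629123920861/16912236) = 16912236/1629123920861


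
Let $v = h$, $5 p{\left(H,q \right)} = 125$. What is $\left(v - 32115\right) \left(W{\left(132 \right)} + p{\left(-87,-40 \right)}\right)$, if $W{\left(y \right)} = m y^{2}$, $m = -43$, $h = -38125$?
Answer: $52624299680$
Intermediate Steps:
$p{\left(H,q \right)} = 25$ ($p{\left(H,q \right)} = \frac{1}{5} \cdot 125 = 25$)
$W{\left(y \right)} = - 43 y^{2}$
$v = -38125$
$\left(v - 32115\right) \left(W{\left(132 \right)} + p{\left(-87,-40 \right)}\right) = \left(-38125 - 32115\right) \left(- 43 \cdot 132^{2} + 25\right) = - 70240 \left(\left(-43\right) 17424 + 25\right) = - 70240 \left(-749232 + 25\right) = \left(-70240\right) \left(-749207\right) = 52624299680$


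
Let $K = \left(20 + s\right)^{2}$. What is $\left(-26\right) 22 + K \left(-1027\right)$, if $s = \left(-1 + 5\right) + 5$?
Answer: $-864279$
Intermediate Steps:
$s = 9$ ($s = 4 + 5 = 9$)
$K = 841$ ($K = \left(20 + 9\right)^{2} = 29^{2} = 841$)
$\left(-26\right) 22 + K \left(-1027\right) = \left(-26\right) 22 + 841 \left(-1027\right) = -572 - 863707 = -864279$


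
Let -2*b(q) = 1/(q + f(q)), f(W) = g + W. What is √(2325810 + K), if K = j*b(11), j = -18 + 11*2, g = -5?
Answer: 4*√42009941/17 ≈ 1525.1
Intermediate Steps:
f(W) = -5 + W
j = 4 (j = -18 + 22 = 4)
b(q) = -1/(2*(-5 + 2*q)) (b(q) = -1/(2*(q + (-5 + q))) = -1/(2*(-5 + 2*q)))
K = -2/17 (K = 4*(-1/(-10 + 4*11)) = 4*(-1/(-10 + 44)) = 4*(-1/34) = -2/17 ≈ -0.11765)
√(2325810 + K) = √(2325810 - 2/17) = √(39538768/17) = 4*√42009941/17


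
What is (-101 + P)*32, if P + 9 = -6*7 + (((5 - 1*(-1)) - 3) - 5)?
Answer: -4928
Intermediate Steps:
P = -53 (P = -9 + (-6*7 + (((5 - 1*(-1)) - 3) - 5)) = -9 + (-42 + (((5 + 1) - 3) - 5)) = -9 + (-42 + ((6 - 3) - 5)) = -9 + (-42 + (3 - 5)) = -9 + (-42 - 2) = -9 - 44 = -53)
(-101 + P)*32 = (-101 - 53)*32 = -154*32 = -4928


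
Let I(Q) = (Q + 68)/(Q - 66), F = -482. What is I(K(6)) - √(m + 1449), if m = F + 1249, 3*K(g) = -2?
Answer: -101/100 - 2*√554 ≈ -48.084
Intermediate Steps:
K(g) = -⅔ (K(g) = (⅓)*(-2) = -⅔)
m = 767 (m = -482 + 1249 = 767)
I(Q) = (68 + Q)/(-66 + Q)
I(K(6)) - √(m + 1449) = (68 - ⅔)/(-66 - ⅔) - √(767 + 1449) = (202/3)/(-200/3) - √2216 = -3/200*202/3 - 2*√554 = -101/100 - 2*√554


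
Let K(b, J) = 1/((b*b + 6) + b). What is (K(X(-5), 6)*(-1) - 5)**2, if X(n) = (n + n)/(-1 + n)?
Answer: 229441/8836 ≈ 25.967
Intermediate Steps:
X(n) = 2*n/(-1 + n) (X(n) = (2*n)/(-1 + n) = 2*n/(-1 + n))
K(b, J) = 1/(6 + b + b**2) (K(b, J) = 1/((b**2 + 6) + b) = 1/((6 + b**2) + b) = 1/(6 + b + b**2))
(K(X(-5), 6)*(-1) - 5)**2 = (-1/(6 + 2*(-5)/(-1 - 5) + (2*(-5)/(-1 - 5))**2) - 5)**2 = (-1/(6 + 2*(-5)/(-6) + (2*(-5)/(-6))**2) - 5)**2 = (-1/(6 + 2*(-5)*(-1/6) + (2*(-5)*(-1/6))**2) - 5)**2 = (-1/(6 + 5/3 + (5/3)**2) - 5)**2 = (-1/(6 + 5/3 + 25/9) - 5)**2 = (-1/(94/9) - 5)**2 = ((9/94)*(-1) - 5)**2 = (-9/94 - 5)**2 = (-479/94)**2 = 229441/8836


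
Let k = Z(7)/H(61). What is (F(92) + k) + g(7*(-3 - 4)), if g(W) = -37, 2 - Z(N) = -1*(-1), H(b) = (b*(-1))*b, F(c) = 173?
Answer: 506055/3721 ≈ 136.00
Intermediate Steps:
H(b) = -b**2 (H(b) = (-b)*b = -b**2)
Z(N) = 1 (Z(N) = 2 - (-1)*(-1) = 2 - 1*1 = 2 - 1 = 1)
k = -1/3721 (k = 1/(-1*61**2) = 1/(-1*3721) = 1/(-3721) = 1*(-1/3721) = -1/3721 ≈ -0.00026874)
(F(92) + k) + g(7*(-3 - 4)) = (173 - 1/3721) - 37 = 643732/3721 - 37 = 506055/3721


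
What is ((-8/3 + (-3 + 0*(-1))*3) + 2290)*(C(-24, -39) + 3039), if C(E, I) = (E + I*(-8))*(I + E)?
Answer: -34414225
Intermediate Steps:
C(E, I) = (E + I)*(E - 8*I) (C(E, I) = (E - 8*I)*(E + I) = (E + I)*(E - 8*I))
((-8/3 + (-3 + 0*(-1))*3) + 2290)*(C(-24, -39) + 3039) = ((-8/3 + (-3 + 0*(-1))*3) + 2290)*(((-24)² - 8*(-39)² - 7*(-24)*(-39)) + 3039) = ((-8*⅓ + (-3 + 0)*3) + 2290)*((576 - 8*1521 - 6552) + 3039) = ((-8/3 - 3*3) + 2290)*((576 - 12168 - 6552) + 3039) = ((-8/3 - 9) + 2290)*(-18144 + 3039) = (-35/3 + 2290)*(-15105) = (6835/3)*(-15105) = -34414225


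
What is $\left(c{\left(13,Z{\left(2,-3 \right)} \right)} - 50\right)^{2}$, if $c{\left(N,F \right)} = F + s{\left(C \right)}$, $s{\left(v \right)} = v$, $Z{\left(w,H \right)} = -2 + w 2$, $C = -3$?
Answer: $2601$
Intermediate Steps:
$Z{\left(w,H \right)} = -2 + 2 w$
$c{\left(N,F \right)} = -3 + F$ ($c{\left(N,F \right)} = F - 3 = -3 + F$)
$\left(c{\left(13,Z{\left(2,-3 \right)} \right)} - 50\right)^{2} = \left(\left(-3 + \left(-2 + 2 \cdot 2\right)\right) - 50\right)^{2} = \left(\left(-3 + \left(-2 + 4\right)\right) - 50\right)^{2} = \left(\left(-3 + 2\right) - 50\right)^{2} = \left(-1 - 50\right)^{2} = \left(-51\right)^{2} = 2601$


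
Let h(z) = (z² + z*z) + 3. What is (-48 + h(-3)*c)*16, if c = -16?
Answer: -6144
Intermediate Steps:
h(z) = 3 + 2*z² (h(z) = (z² + z²) + 3 = 2*z² + 3 = 3 + 2*z²)
(-48 + h(-3)*c)*16 = (-48 + (3 + 2*(-3)²)*(-16))*16 = (-48 + (3 + 2*9)*(-16))*16 = (-48 + (3 + 18)*(-16))*16 = (-48 + 21*(-16))*16 = (-48 - 336)*16 = -384*16 = -6144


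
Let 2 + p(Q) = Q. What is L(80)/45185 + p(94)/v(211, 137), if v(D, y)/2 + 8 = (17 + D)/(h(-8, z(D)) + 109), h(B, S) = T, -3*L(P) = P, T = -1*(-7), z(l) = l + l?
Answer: -5166982/677775 ≈ -7.6234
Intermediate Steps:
z(l) = 2*l
T = 7
L(P) = -P/3
p(Q) = -2 + Q
h(B, S) = 7
v(D, y) = -911/58 + D/58 (v(D, y) = -16 + 2*((17 + D)/(7 + 109)) = -16 + 2*((17 + D)/116) = -16 + 2*((17 + D)*(1/116)) = -16 + 2*(17/116 + D/116) = -16 + (17/58 + D/58) = -911/58 + D/58)
L(80)/45185 + p(94)/v(211, 137) = -1/3*80/45185 + (-2 + 94)/(-911/58 + (1/58)*211) = -80/3*1/45185 + 92/(-911/58 + 211/58) = -16/27111 + 92/(-350/29) = -16/27111 + 92*(-29/350) = -16/27111 - 1334/175 = -5166982/677775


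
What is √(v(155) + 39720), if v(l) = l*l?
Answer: √63745 ≈ 252.48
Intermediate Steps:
v(l) = l²
√(v(155) + 39720) = √(155² + 39720) = √(24025 + 39720) = √63745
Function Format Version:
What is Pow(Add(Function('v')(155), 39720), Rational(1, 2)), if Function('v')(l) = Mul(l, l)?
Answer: Pow(63745, Rational(1, 2)) ≈ 252.48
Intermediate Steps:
Function('v')(l) = Pow(l, 2)
Pow(Add(Function('v')(155), 39720), Rational(1, 2)) = Pow(Add(Pow(155, 2), 39720), Rational(1, 2)) = Pow(Add(24025, 39720), Rational(1, 2)) = Pow(63745, Rational(1, 2))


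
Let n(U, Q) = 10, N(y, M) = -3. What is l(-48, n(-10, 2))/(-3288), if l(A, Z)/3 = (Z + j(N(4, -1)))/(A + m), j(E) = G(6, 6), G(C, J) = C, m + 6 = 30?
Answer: 1/1644 ≈ 0.00060827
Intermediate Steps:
m = 24 (m = -6 + 30 = 24)
j(E) = 6
l(A, Z) = 3*(6 + Z)/(24 + A) (l(A, Z) = 3*((Z + 6)/(A + 24)) = 3*((6 + Z)/(24 + A)) = 3*(6 + Z)/(24 + A))
l(-48, n(-10, 2))/(-3288) = (3*(6 + 10)/(24 - 48))/(-3288) = (3*16/(-24))*(-1/3288) = (3*(-1/24)*16)*(-1/3288) = -2*(-1/3288) = 1/1644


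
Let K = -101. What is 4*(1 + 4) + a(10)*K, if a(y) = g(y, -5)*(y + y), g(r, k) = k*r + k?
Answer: 111120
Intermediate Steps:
g(r, k) = k + k*r
a(y) = 2*y*(-5 - 5*y) (a(y) = (-5*(1 + y))*(y + y) = (-5 - 5*y)*(2*y) = 2*y*(-5 - 5*y))
4*(1 + 4) + a(10)*K = 4*(1 + 4) + (10*10*(-1 - 1*10))*(-101) = 4*5 + (10*10*(-1 - 10))*(-101) = 20 + (10*10*(-11))*(-101) = 20 - 1100*(-101) = 20 + 111100 = 111120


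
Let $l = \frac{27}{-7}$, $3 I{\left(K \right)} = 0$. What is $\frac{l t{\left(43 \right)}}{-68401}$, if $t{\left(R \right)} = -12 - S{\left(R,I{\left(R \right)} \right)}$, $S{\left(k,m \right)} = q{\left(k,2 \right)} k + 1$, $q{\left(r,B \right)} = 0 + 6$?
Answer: $- \frac{7317}{478807} \approx -0.015282$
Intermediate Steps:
$I{\left(K \right)} = 0$ ($I{\left(K \right)} = \frac{1}{3} \cdot 0 = 0$)
$q{\left(r,B \right)} = 6$
$l = - \frac{27}{7}$ ($l = 27 \left(- \frac{1}{7}\right) = - \frac{27}{7} \approx -3.8571$)
$S{\left(k,m \right)} = 1 + 6 k$ ($S{\left(k,m \right)} = 6 k + 1 = 1 + 6 k$)
$t{\left(R \right)} = -13 - 6 R$ ($t{\left(R \right)} = -12 - \left(1 + 6 R\right) = -13 - 6 R$)
$\frac{l t{\left(43 \right)}}{-68401} = \frac{\left(- \frac{27}{7}\right) \left(-13 - 258\right)}{-68401} = - \frac{27 \left(-13 - 258\right)}{7} \left(- \frac{1}{68401}\right) = \left(- \frac{27}{7}\right) \left(-271\right) \left(- \frac{1}{68401}\right) = \frac{7317}{7} \left(- \frac{1}{68401}\right) = - \frac{7317}{478807}$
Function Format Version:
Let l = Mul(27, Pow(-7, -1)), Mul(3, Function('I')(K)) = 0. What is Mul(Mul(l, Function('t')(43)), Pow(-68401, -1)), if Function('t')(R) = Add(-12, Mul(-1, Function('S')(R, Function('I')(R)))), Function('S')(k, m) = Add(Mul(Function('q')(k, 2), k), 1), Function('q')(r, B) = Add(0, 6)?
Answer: Rational(-7317, 478807) ≈ -0.015282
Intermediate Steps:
Function('I')(K) = 0 (Function('I')(K) = Mul(Rational(1, 3), 0) = 0)
Function('q')(r, B) = 6
l = Rational(-27, 7) (l = Mul(27, Rational(-1, 7)) = Rational(-27, 7) ≈ -3.8571)
Function('S')(k, m) = Add(1, Mul(6, k)) (Function('S')(k, m) = Add(Mul(6, k), 1) = Add(1, Mul(6, k)))
Function('t')(R) = Add(-13, Mul(-6, R)) (Function('t')(R) = Add(-12, Mul(-1, Add(1, Mul(6, R)))) = Add(-12, Add(-1, Mul(-6, R))) = Add(-13, Mul(-6, R)))
Mul(Mul(l, Function('t')(43)), Pow(-68401, -1)) = Mul(Mul(Rational(-27, 7), Add(-13, Mul(-6, 43))), Pow(-68401, -1)) = Mul(Mul(Rational(-27, 7), Add(-13, -258)), Rational(-1, 68401)) = Mul(Mul(Rational(-27, 7), -271), Rational(-1, 68401)) = Mul(Rational(7317, 7), Rational(-1, 68401)) = Rational(-7317, 478807)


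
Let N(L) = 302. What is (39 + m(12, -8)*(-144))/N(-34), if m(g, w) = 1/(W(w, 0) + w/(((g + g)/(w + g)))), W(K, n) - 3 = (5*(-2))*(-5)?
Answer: 5613/46810 ≈ 0.11991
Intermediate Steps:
W(K, n) = 53 (W(K, n) = 3 + (5*(-2))*(-5) = 3 - 10*(-5) = 3 + 50 = 53)
m(g, w) = 1/(53 + w*(g + w)/(2*g)) (m(g, w) = 1/(53 + w/(((g + g)/(w + g)))) = 1/(53 + w/(((2*g)/(g + w)))) = 1/(53 + w/((2*g/(g + w)))) = 1/(53 + w*((g + w)/(2*g))) = 1/(53 + w*(g + w)/(2*g)))
(39 + m(12, -8)*(-144))/N(-34) = (39 + (2*12/((-8)**2 + 106*12 + 12*(-8)))*(-144))/302 = (39 + (2*12/(64 + 1272 - 96))*(-144))*(1/302) = (39 + (2*12/1240)*(-144))*(1/302) = (39 + (2*12*(1/1240))*(-144))*(1/302) = (39 + (3/155)*(-144))*(1/302) = (39 - 432/155)*(1/302) = (5613/155)*(1/302) = 5613/46810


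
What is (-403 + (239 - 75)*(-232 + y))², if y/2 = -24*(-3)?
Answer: 220077225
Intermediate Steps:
y = 144 (y = 2*(-24*(-3)) = 2*72 = 144)
(-403 + (239 - 75)*(-232 + y))² = (-403 + (239 - 75)*(-232 + 144))² = (-403 + 164*(-88))² = (-403 - 14432)² = (-14835)² = 220077225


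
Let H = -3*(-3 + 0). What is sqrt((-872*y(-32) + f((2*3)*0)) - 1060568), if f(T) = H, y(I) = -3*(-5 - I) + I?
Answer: I*sqrt(962023) ≈ 980.83*I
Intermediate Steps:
H = 9 (H = -3*(-3) = 9)
y(I) = 15 + 4*I (y(I) = (15 + 3*I) + I = 15 + 4*I)
f(T) = 9
sqrt((-872*y(-32) + f((2*3)*0)) - 1060568) = sqrt((-872*(15 + 4*(-32)) + 9) - 1060568) = sqrt((-872*(15 - 128) + 9) - 1060568) = sqrt((-872*(-113) + 9) - 1060568) = sqrt((98536 + 9) - 1060568) = sqrt(98545 - 1060568) = sqrt(-962023) = I*sqrt(962023)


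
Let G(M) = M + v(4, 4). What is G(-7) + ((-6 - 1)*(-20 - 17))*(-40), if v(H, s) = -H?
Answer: -10371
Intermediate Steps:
G(M) = -4 + M (G(M) = M - 1*4 = M - 4 = -4 + M)
G(-7) + ((-6 - 1)*(-20 - 17))*(-40) = (-4 - 7) + ((-6 - 1)*(-20 - 17))*(-40) = -11 - 7*(-37)*(-40) = -11 + 259*(-40) = -11 - 10360 = -10371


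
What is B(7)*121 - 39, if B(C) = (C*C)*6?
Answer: 35535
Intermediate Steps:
B(C) = 6*C**2 (B(C) = C**2*6 = 6*C**2)
B(7)*121 - 39 = (6*7**2)*121 - 39 = (6*49)*121 - 39 = 294*121 - 39 = 35574 - 39 = 35535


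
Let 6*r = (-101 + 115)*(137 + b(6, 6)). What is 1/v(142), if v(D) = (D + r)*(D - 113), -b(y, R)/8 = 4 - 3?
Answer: 1/12847 ≈ 7.7839e-5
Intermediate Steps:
b(y, R) = -8 (b(y, R) = -8*(4 - 3) = -8*1 = -8)
r = 301 (r = ((-101 + 115)*(137 - 8))/6 = (14*129)/6 = (1/6)*1806 = 301)
v(D) = (-113 + D)*(301 + D) (v(D) = (D + 301)*(D - 113) = (301 + D)*(-113 + D) = (-113 + D)*(301 + D))
1/v(142) = 1/(-34013 + 142**2 + 188*142) = 1/(-34013 + 20164 + 26696) = 1/12847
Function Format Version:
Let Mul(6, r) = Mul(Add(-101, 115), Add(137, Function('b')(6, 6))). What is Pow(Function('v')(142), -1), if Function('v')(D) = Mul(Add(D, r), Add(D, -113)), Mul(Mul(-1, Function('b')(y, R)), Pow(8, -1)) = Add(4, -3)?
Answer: Rational(1, 12847) ≈ 7.7839e-5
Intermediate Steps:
Function('b')(y, R) = -8 (Function('b')(y, R) = Mul(-8, Add(4, -3)) = Mul(-8, 1) = -8)
r = 301 (r = Mul(Rational(1, 6), Mul(Add(-101, 115), Add(137, -8))) = Mul(Rational(1, 6), Mul(14, 129)) = Mul(Rational(1, 6), 1806) = 301)
Function('v')(D) = Mul(Add(-113, D), Add(301, D)) (Function('v')(D) = Mul(Add(D, 301), Add(D, -113)) = Mul(Add(301, D), Add(-113, D)) = Mul(Add(-113, D), Add(301, D)))
Pow(Function('v')(142), -1) = Pow(Add(-34013, Pow(142, 2), Mul(188, 142)), -1) = Pow(Add(-34013, 20164, 26696), -1) = Pow(12847, -1) = Rational(1, 12847)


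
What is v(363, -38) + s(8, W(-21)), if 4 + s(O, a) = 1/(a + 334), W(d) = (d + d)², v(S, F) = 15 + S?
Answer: 784653/2098 ≈ 374.00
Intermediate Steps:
W(d) = 4*d² (W(d) = (2*d)² = 4*d²)
s(O, a) = -4 + 1/(334 + a) (s(O, a) = -4 + 1/(a + 334) = -4 + 1/(334 + a))
v(363, -38) + s(8, W(-21)) = (15 + 363) + (-1335 - 16*(-21)²)/(334 + 4*(-21)²) = 378 + (-1335 - 16*441)/(334 + 4*441) = 378 + (-1335 - 4*1764)/(334 + 1764) = 378 + (-1335 - 7056)/2098 = 378 + (1/2098)*(-8391) = 378 - 8391/2098 = 784653/2098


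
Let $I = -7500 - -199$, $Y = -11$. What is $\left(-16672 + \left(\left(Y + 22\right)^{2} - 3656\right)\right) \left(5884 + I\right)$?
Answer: $28633319$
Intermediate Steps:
$I = -7301$ ($I = -7500 + 199 = -7301$)
$\left(-16672 + \left(\left(Y + 22\right)^{2} - 3656\right)\right) \left(5884 + I\right) = \left(-16672 + \left(\left(-11 + 22\right)^{2} - 3656\right)\right) \left(5884 - 7301\right) = \left(-16672 - \left(3656 - 11^{2}\right)\right) \left(-1417\right) = \left(-16672 + \left(121 - 3656\right)\right) \left(-1417\right) = \left(-16672 - 3535\right) \left(-1417\right) = \left(-20207\right) \left(-1417\right) = 28633319$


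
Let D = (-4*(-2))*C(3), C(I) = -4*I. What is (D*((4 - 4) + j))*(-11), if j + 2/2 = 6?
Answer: 5280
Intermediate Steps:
j = 5 (j = -1 + 6 = 5)
D = -96 (D = (-4*(-2))*(-4*3) = 8*(-12) = -96)
(D*((4 - 4) + j))*(-11) = -96*((4 - 4) + 5)*(-11) = -96*(0 + 5)*(-11) = -96*5*(-11) = -480*(-11) = 5280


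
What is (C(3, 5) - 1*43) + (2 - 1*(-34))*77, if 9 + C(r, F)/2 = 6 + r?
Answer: 2729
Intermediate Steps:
C(r, F) = -6 + 2*r (C(r, F) = -18 + 2*(6 + r) = -18 + (12 + 2*r) = -6 + 2*r)
(C(3, 5) - 1*43) + (2 - 1*(-34))*77 = ((-6 + 2*3) - 1*43) + (2 - 1*(-34))*77 = ((-6 + 6) - 43) + (2 + 34)*77 = (0 - 43) + 36*77 = -43 + 2772 = 2729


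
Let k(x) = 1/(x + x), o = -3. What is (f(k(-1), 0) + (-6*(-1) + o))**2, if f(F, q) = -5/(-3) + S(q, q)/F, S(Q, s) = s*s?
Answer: 196/9 ≈ 21.778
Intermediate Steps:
S(Q, s) = s**2
k(x) = 1/(2*x)
f(F, q) = 5/3 + q**2/F (f(F, q) = -5/(-3) + q**2/F = -5*(-1/3) + q**2/F = 5/3 + q**2/F)
(f(k(-1), 0) + (-6*(-1) + o))**2 = ((5/3 + 0**2/((1/2)/(-1))) + (-6*(-1) - 3))**2 = ((5/3 + 0/((1/2)*(-1))) + (6 - 3))**2 = ((5/3 + 0/(-1/2)) + 3)**2 = ((5/3 - 2*0) + 3)**2 = ((5/3 + 0) + 3)**2 = (5/3 + 3)**2 = (14/3)**2 = 196/9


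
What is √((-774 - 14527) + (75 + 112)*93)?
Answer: √2090 ≈ 45.716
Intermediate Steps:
√((-774 - 14527) + (75 + 112)*93) = √(-15301 + 187*93) = √(-15301 + 17391) = √2090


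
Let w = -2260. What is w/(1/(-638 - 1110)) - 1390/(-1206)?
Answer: 2382140135/603 ≈ 3.9505e+6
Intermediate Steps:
w/(1/(-638 - 1110)) - 1390/(-1206) = -2260/(1/(-638 - 1110)) - 1390/(-1206) = -2260/(1/(-1748)) - 1390*(-1/1206) = -2260/(-1/1748) + 695/603 = -2260*(-1748) + 695/603 = 3950480 + 695/603 = 2382140135/603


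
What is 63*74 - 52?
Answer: 4610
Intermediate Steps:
63*74 - 52 = 4662 - 52 = 4610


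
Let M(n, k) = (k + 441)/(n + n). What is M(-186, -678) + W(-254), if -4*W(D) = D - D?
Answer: 79/124 ≈ 0.63710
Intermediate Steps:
M(n, k) = (441 + k)/(2*n) (M(n, k) = (441 + k)/((2*n)) = (441 + k)*(1/(2*n)) = (441 + k)/(2*n))
W(D) = 0 (W(D) = -(D - D)/4 = -¼*0 = 0)
M(-186, -678) + W(-254) = (½)*(441 - 678)/(-186) + 0 = (½)*(-1/186)*(-237) + 0 = 79/124 + 0 = 79/124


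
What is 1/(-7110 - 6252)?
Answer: -1/13362 ≈ -7.4839e-5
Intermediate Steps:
1/(-7110 - 6252) = 1/(-13362) = -1/13362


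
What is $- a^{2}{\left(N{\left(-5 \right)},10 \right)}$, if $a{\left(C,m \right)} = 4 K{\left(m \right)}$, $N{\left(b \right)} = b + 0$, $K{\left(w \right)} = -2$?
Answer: $-64$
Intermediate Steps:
$N{\left(b \right)} = b$
$a{\left(C,m \right)} = -8$ ($a{\left(C,m \right)} = 4 \left(-2\right) = -8$)
$- a^{2}{\left(N{\left(-5 \right)},10 \right)} = - \left(-8\right)^{2} = \left(-1\right) 64 = -64$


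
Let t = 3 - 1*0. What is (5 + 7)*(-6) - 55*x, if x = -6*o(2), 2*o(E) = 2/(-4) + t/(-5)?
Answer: -507/2 ≈ -253.50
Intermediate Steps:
t = 3 (t = 3 + 0 = 3)
o(E) = -11/20 (o(E) = (2/(-4) + 3/(-5))/2 = (2*(-¼) + 3*(-⅕))/2 = (-½ - ⅗)/2 = (½)*(-11/10) = -11/20)
x = 33/10 (x = -6*(-11/20) = 33/10 ≈ 3.3000)
(5 + 7)*(-6) - 55*x = (5 + 7)*(-6) - 55*33/10 = 12*(-6) - 363/2 = -72 - 363/2 = -507/2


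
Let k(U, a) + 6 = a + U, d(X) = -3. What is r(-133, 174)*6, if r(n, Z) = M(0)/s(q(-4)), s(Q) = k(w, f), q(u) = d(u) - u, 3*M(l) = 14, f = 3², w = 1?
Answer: 7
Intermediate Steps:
f = 9
M(l) = 14/3 (M(l) = (⅓)*14 = 14/3)
k(U, a) = -6 + U + a (k(U, a) = -6 + (a + U) = -6 + (U + a) = -6 + U + a)
q(u) = -3 - u
s(Q) = 4 (s(Q) = -6 + 1 + 9 = 4)
r(n, Z) = 7/6 (r(n, Z) = (14/3)/4 = (14/3)*(¼) = 7/6)
r(-133, 174)*6 = (7/6)*6 = 7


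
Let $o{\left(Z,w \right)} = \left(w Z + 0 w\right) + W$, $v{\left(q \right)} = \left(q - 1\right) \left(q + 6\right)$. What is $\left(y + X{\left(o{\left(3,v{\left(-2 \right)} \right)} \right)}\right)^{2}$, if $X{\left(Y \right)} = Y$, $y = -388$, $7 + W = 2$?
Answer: $184041$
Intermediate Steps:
$W = -5$ ($W = -7 + 2 = -5$)
$v{\left(q \right)} = \left(-1 + q\right) \left(6 + q\right)$
$o{\left(Z,w \right)} = -5 + Z w$ ($o{\left(Z,w \right)} = \left(w Z + 0 w\right) - 5 = \left(Z w + 0\right) - 5 = Z w - 5 = -5 + Z w$)
$\left(y + X{\left(o{\left(3,v{\left(-2 \right)} \right)} \right)}\right)^{2} = \left(-388 + \left(-5 + 3 \left(-6 + \left(-2\right)^{2} + 5 \left(-2\right)\right)\right)\right)^{2} = \left(-388 + \left(-5 + 3 \left(-6 + 4 - 10\right)\right)\right)^{2} = \left(-388 + \left(-5 + 3 \left(-12\right)\right)\right)^{2} = \left(-388 - 41\right)^{2} = \left(-429\right)^{2} = 184041$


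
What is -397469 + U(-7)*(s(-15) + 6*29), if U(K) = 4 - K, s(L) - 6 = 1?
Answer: -395478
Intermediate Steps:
s(L) = 7 (s(L) = 6 + 1 = 7)
-397469 + U(-7)*(s(-15) + 6*29) = -397469 + (4 - 1*(-7))*(7 + 6*29) = -397469 + (4 + 7)*(7 + 174) = -397469 + 11*181 = -397469 + 1991 = -395478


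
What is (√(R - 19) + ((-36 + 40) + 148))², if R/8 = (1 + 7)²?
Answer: (152 + √493)² ≈ 30347.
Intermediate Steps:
R = 512 (R = 8*(1 + 7)² = 8*8² = 8*64 = 512)
(√(R - 19) + ((-36 + 40) + 148))² = (√(512 - 19) + ((-36 + 40) + 148))² = (√493 + (4 + 148))² = (√493 + 152)² = (152 + √493)²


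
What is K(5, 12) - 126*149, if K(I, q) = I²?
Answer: -18749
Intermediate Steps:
K(5, 12) - 126*149 = 5² - 126*149 = 25 - 18774 = -18749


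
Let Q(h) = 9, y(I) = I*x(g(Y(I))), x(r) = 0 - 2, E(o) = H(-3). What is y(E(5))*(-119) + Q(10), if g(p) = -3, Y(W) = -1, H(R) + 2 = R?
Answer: -1181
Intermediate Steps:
H(R) = -2 + R
E(o) = -5 (E(o) = -2 - 3 = -5)
x(r) = -2
y(I) = -2*I (y(I) = I*(-2) = -2*I)
y(E(5))*(-119) + Q(10) = -2*(-5)*(-119) + 9 = 10*(-119) + 9 = -1190 + 9 = -1181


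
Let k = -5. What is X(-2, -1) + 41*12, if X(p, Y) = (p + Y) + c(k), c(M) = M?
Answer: 484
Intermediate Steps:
X(p, Y) = -5 + Y + p (X(p, Y) = (p + Y) - 5 = (Y + p) - 5 = -5 + Y + p)
X(-2, -1) + 41*12 = (-5 - 1 - 2) + 41*12 = -8 + 492 = 484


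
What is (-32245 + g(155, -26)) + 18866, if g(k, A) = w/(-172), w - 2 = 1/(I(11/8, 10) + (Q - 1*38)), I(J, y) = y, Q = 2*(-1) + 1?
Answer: -66734509/4988 ≈ -13379.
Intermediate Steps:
Q = -1 (Q = -2 + 1 = -1)
w = 57/29 (w = 2 + 1/(10 + (-1 - 1*38)) = 2 + 1/(10 + (-1 - 38)) = 2 + 1/(10 - 39) = 2 + 1/(-29) = 2 - 1/29 = 57/29 ≈ 1.9655)
g(k, A) = -57/4988 (g(k, A) = (57/29)/(-172) = (57/29)*(-1/172) = -57/4988)
(-32245 + g(155, -26)) + 18866 = (-32245 - 57/4988) + 18866 = -160838117/4988 + 18866 = -66734509/4988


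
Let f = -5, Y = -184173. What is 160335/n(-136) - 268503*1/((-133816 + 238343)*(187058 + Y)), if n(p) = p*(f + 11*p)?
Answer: 48295874803917/61559332793720 ≈ 0.78454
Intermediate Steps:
n(p) = p*(-5 + 11*p)
160335/n(-136) - 268503*1/((-133816 + 238343)*(187058 + Y)) = 160335/((-136*(-5 + 11*(-136)))) - 268503*1/((-133816 + 238343)*(187058 - 184173)) = 160335/((-136*(-5 - 1496))) - 268503/(2885*104527) = 160335/((-136*(-1501))) - 268503/301560395 = 160335/204136 - 268503*1/301560395 = 160335*(1/204136) - 268503/301560395 = 160335/204136 - 268503/301560395 = 48295874803917/61559332793720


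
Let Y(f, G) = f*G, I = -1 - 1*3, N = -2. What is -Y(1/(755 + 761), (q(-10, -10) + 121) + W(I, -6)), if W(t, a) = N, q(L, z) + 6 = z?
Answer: -103/1516 ≈ -0.067942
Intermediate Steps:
q(L, z) = -6 + z
I = -4 (I = -1 - 3 = -4)
W(t, a) = -2
Y(f, G) = G*f
-Y(1/(755 + 761), (q(-10, -10) + 121) + W(I, -6)) = -(((-6 - 10) + 121) - 2)/(755 + 761) = -((-16 + 121) - 2)/1516 = -(105 - 2)/1516 = -103/1516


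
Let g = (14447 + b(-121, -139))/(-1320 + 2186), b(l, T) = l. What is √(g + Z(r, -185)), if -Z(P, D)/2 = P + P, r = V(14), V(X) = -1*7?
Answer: 3*√927919/433 ≈ 6.6740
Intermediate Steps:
V(X) = -7
r = -7
Z(P, D) = -4*P (Z(P, D) = -2*(P + P) = -4*P)
g = 7163/433 (g = (14447 - 121)/(-1320 + 2186) = 14326/866 = 14326*(1/866) = 7163/433 ≈ 16.543)
√(g + Z(r, -185)) = √(7163/433 - 4*(-7)) = √(7163/433 + 28) = √(19287/433) = 3*√927919/433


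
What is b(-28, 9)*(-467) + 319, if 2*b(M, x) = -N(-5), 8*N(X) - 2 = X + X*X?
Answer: 7689/8 ≈ 961.13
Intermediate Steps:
N(X) = 1/4 + X/8 + X**2/8 (N(X) = 1/4 + (X + X*X)/8 = 1/4 + (X + X**2)/8 = 1/4 + (X/8 + X**2/8) = 1/4 + X/8 + X**2/8)
b(M, x) = -11/8 (b(M, x) = (-(1/4 + (1/8)*(-5) + (1/8)*(-5)**2))/2 = (-(1/4 - 5/8 + (1/8)*25))/2 = (-(1/4 - 5/8 + 25/8))/2 = (-1*11/4)/2 = (1/2)*(-11/4) = -11/8)
b(-28, 9)*(-467) + 319 = -11/8*(-467) + 319 = 5137/8 + 319 = 7689/8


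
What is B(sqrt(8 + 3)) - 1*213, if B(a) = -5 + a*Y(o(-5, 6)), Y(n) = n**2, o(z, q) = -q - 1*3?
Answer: -218 + 81*sqrt(11) ≈ 50.647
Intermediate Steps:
o(z, q) = -3 - q (o(z, q) = -q - 3 = -3 - q)
B(a) = -5 + 81*a (B(a) = -5 + a*(-3 - 1*6)**2 = -5 + a*(-3 - 6)**2 = -5 + a*(-9)**2 = -5 + a*81 = -5 + 81*a)
B(sqrt(8 + 3)) - 1*213 = (-5 + 81*sqrt(8 + 3)) - 1*213 = (-5 + 81*sqrt(11)) - 213 = -218 + 81*sqrt(11)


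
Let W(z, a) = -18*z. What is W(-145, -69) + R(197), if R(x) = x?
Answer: 2807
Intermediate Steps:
W(-145, -69) + R(197) = -18*(-145) + 197 = 2610 + 197 = 2807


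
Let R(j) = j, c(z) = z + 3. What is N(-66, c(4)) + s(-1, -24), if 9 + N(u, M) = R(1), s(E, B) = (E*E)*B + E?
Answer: -33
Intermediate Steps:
c(z) = 3 + z
s(E, B) = E + B*E**2 (s(E, B) = E**2*B + E = B*E**2 + E = E + B*E**2)
N(u, M) = -8 (N(u, M) = -9 + 1 = -8)
N(-66, c(4)) + s(-1, -24) = -8 - (1 - 24*(-1)) = -8 - (1 + 24) = -8 - 1*25 = -8 - 25 = -33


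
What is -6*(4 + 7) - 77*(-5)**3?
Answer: 9559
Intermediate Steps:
-6*(4 + 7) - 77*(-5)**3 = -6*11 - 77*(-125) = -66 + 9625 = 9559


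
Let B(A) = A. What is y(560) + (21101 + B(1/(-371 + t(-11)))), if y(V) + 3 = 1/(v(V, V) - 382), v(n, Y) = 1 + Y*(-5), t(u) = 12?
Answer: 24093469402/1141979 ≈ 21098.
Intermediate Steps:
v(n, Y) = 1 - 5*Y
y(V) = -3 + 1/(-381 - 5*V) (y(V) = -3 + 1/((1 - 5*V) - 382) = -3 + 1/(-381 - 5*V))
y(560) + (21101 + B(1/(-371 + t(-11)))) = (-1144 - 15*560)/(381 + 5*560) + (21101 + 1/(-371 + 12)) = (-1144 - 8400)/(381 + 2800) + (21101 + 1/(-359)) = -9544/3181 + (21101 - 1/359) = (1/3181)*(-9544) + 7575258/359 = -9544/3181 + 7575258/359 = 24093469402/1141979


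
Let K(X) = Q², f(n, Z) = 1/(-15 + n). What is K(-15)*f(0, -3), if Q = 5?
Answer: -5/3 ≈ -1.6667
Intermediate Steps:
K(X) = 25 (K(X) = 5² = 25)
K(-15)*f(0, -3) = 25/(-15 + 0) = 25/(-15) = 25*(-1/15) = -5/3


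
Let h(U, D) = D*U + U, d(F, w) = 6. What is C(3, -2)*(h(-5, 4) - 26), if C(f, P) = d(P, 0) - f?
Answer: -153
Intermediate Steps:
h(U, D) = U + D*U
C(f, P) = 6 - f
C(3, -2)*(h(-5, 4) - 26) = (6 - 1*3)*(-5*(1 + 4) - 26) = (6 - 3)*(-5*5 - 26) = 3*(-25 - 26) = 3*(-51) = -153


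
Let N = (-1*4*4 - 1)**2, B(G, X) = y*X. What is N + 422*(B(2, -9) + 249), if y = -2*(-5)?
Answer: 67387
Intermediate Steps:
y = 10
B(G, X) = 10*X
N = 289 (N = (-4*4 - 1)**2 = (-16 - 1)**2 = (-17)**2 = 289)
N + 422*(B(2, -9) + 249) = 289 + 422*(10*(-9) + 249) = 289 + 422*(-90 + 249) = 289 + 422*159 = 289 + 67098 = 67387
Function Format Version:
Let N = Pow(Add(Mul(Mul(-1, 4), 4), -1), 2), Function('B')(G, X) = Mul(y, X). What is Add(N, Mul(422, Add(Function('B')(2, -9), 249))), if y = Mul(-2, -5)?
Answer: 67387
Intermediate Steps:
y = 10
Function('B')(G, X) = Mul(10, X)
N = 289 (N = Pow(Add(Mul(-4, 4), -1), 2) = Pow(Add(-16, -1), 2) = Pow(-17, 2) = 289)
Add(N, Mul(422, Add(Function('B')(2, -9), 249))) = Add(289, Mul(422, Add(Mul(10, -9), 249))) = Add(289, Mul(422, Add(-90, 249))) = Add(289, Mul(422, 159)) = Add(289, 67098) = 67387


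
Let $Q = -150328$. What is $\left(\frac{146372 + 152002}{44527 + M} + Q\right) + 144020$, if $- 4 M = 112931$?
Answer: $- \frac{409943020}{65177} \approx -6289.7$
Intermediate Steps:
$M = - \frac{112931}{4}$ ($M = \left(- \frac{1}{4}\right) 112931 = - \frac{112931}{4} \approx -28233.0$)
$\left(\frac{146372 + 152002}{44527 + M} + Q\right) + 144020 = \left(\frac{146372 + 152002}{44527 - \frac{112931}{4}} - 150328\right) + 144020 = \left(\frac{298374}{\frac{65177}{4}} - 150328\right) + 144020 = \left(298374 \cdot \frac{4}{65177} - 150328\right) + 144020 = \left(\frac{1193496}{65177} - 150328\right) + 144020 = - \frac{9796734560}{65177} + 144020 = - \frac{409943020}{65177}$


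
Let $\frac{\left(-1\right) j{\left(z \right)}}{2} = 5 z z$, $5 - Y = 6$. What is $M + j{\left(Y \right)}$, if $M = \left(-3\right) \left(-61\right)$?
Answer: $173$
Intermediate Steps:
$M = 183$
$Y = -1$ ($Y = 5 - 6 = -1$)
$j{\left(z \right)} = - 10 z^{2}$ ($j{\left(z \right)} = - 2 \cdot 5 z z = - 2 \cdot 5 z^{2} = - 10 z^{2}$)
$M + j{\left(Y \right)} = 183 - 10 \left(-1\right)^{2} = 183 - 10 = 173$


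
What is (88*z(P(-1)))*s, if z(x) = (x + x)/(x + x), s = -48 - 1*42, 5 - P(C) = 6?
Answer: -7920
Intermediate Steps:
P(C) = -1 (P(C) = 5 - 1*6 = 5 - 6 = -1)
s = -90 (s = -48 - 42 = -90)
z(x) = 1 (z(x) = (2*x)/((2*x)) = (2*x)*(1/(2*x)) = 1)
(88*z(P(-1)))*s = (88*1)*(-90) = 88*(-90) = -7920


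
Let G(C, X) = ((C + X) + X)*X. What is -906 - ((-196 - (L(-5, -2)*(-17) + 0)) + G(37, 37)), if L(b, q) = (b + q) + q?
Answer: -4664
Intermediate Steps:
L(b, q) = b + 2*q
G(C, X) = X*(C + 2*X) (G(C, X) = (C + 2*X)*X = X*(C + 2*X))
-906 - ((-196 - (L(-5, -2)*(-17) + 0)) + G(37, 37)) = -906 - ((-196 - ((-5 + 2*(-2))*(-17) + 0)) + 37*(37 + 2*37)) = -906 - ((-196 - ((-5 - 4)*(-17) + 0)) + 37*(37 + 74)) = -906 - ((-196 - (-9*(-17) + 0)) + 37*111) = -906 - ((-196 - (153 + 0)) + 4107) = -906 - ((-196 - 1*153) + 4107) = -906 - ((-196 - 153) + 4107) = -906 - (-349 + 4107) = -906 - 1*3758 = -906 - 3758 = -4664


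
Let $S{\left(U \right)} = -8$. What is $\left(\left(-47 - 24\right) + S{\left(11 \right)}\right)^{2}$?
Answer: $6241$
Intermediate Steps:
$\left(\left(-47 - 24\right) + S{\left(11 \right)}\right)^{2} = \left(\left(-47 - 24\right) - 8\right)^{2} = \left(-71 - 8\right)^{2} = \left(-79\right)^{2} = 6241$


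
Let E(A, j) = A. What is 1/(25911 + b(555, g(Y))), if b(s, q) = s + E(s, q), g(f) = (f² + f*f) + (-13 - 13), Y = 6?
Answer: 1/27021 ≈ 3.7008e-5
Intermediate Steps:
g(f) = -26 + 2*f² (g(f) = (f² + f²) - 26 = 2*f² - 26 = -26 + 2*f²)
b(s, q) = 2*s (b(s, q) = s + s = 2*s)
1/(25911 + b(555, g(Y))) = 1/(25911 + 2*555) = 1/(25911 + 1110) = 1/27021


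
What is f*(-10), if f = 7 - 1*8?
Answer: 10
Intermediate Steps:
f = -1 (f = 7 - 8 = -1)
f*(-10) = -1*(-10) = 10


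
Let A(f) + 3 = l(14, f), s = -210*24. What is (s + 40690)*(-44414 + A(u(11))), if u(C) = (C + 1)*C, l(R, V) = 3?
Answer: -1583359100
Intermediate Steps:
s = -5040
u(C) = C*(1 + C) (u(C) = (1 + C)*C = C*(1 + C))
A(f) = 0 (A(f) = -3 + 3 = 0)
(s + 40690)*(-44414 + A(u(11))) = (-5040 + 40690)*(-44414 + 0) = 35650*(-44414) = -1583359100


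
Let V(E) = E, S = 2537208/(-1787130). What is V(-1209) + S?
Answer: -120176521/99285 ≈ -1210.4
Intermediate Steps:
S = -140956/99285 (S = 2537208*(-1/1787130) = -140956/99285 ≈ -1.4197)
V(-1209) + S = -1209 - 140956/99285 = -120176521/99285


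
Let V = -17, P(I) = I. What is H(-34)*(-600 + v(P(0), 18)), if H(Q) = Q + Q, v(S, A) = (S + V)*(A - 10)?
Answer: 50048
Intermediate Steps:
v(S, A) = (-17 + S)*(-10 + A) (v(S, A) = (S - 17)*(A - 10) = (-17 + S)*(-10 + A))
H(Q) = 2*Q
H(-34)*(-600 + v(P(0), 18)) = (2*(-34))*(-600 + (170 - 17*18 - 10*0 + 18*0)) = -68*(-600 + (170 - 306 + 0 + 0)) = -68*(-600 - 136) = -68*(-736) = 50048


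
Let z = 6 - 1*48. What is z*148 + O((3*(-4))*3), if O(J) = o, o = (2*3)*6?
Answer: -6180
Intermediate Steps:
z = -42 (z = 6 - 48 = -42)
o = 36 (o = 6*6 = 36)
O(J) = 36
z*148 + O((3*(-4))*3) = -42*148 + 36 = -6216 + 36 = -6180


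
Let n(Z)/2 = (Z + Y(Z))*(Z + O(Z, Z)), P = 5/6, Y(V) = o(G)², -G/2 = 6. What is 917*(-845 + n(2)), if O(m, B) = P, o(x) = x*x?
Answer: 320960087/3 ≈ 1.0699e+8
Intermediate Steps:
G = -12 (G = -2*6 = -12)
o(x) = x²
Y(V) = 20736 (Y(V) = ((-12)²)² = 144² = 20736)
P = ⅚ (P = 5*(⅙) = ⅚ ≈ 0.83333)
O(m, B) = ⅚
n(Z) = 2*(20736 + Z)*(⅚ + Z) (n(Z) = 2*((Z + 20736)*(Z + ⅚)) = 2*((20736 + Z)*(⅚ + Z)) = 2*(20736 + Z)*(⅚ + Z))
917*(-845 + n(2)) = 917*(-845 + (34560 + 2*2² + (124421/3)*2)) = 917*(-845 + (34560 + 2*4 + 248842/3)) = 917*(-845 + (34560 + 8 + 248842/3)) = 917*(-845 + 352546/3) = 917*(350011/3) = 320960087/3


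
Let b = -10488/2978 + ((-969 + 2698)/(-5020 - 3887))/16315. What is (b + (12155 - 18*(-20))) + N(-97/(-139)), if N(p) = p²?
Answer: 4023694526674711043/321587734638165 ≈ 12512.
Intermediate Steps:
b = -58619124577/16644466365 (b = -10488*1/2978 + (1729/(-8907))*(1/16315) = -5244/1489 + (1729*(-1/8907))*(1/16315) = -5244/1489 - 1729/8907*1/16315 = -5244/1489 - 133/11178285 = -58619124577/16644466365 ≈ -3.5218)
(b + (12155 - 18*(-20))) + N(-97/(-139)) = (-58619124577/16644466365 + (12155 - 18*(-20))) + (-97/(-139))² = (-58619124577/16644466365 + (12155 + 360)) + (-97*(-1/139))² = (-58619124577/16644466365 + 12515) + (97/139)² = 208246877433398/16644466365 + 9409/19321 = 4023694526674711043/321587734638165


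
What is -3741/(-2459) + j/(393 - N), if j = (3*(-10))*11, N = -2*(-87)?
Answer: 2603/179507 ≈ 0.014501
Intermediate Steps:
N = 174
j = -330 (j = -30*11 = -330)
-3741/(-2459) + j/(393 - N) = -3741/(-2459) - 330/(393 - 1*174) = -3741*(-1/2459) - 330/(393 - 174) = 3741/2459 - 330/219 = 3741/2459 - 330*1/219 = 3741/2459 - 110/73 = 2603/179507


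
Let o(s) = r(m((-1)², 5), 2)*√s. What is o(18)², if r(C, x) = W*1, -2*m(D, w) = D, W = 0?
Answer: 0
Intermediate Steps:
m(D, w) = -D/2
r(C, x) = 0 (r(C, x) = 0*1 = 0)
o(s) = 0 (o(s) = 0*√s = 0)
o(18)² = 0² = 0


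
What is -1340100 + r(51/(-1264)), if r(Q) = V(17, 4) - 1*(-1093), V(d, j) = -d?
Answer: -1339024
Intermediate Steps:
r(Q) = 1076 (r(Q) = -1*17 - 1*(-1093) = -17 + 1093 = 1076)
-1340100 + r(51/(-1264)) = -1340100 + 1076 = -1339024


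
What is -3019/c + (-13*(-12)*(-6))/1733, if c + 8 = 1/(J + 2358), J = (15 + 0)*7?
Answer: 12867794193/34145299 ≈ 376.85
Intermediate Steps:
J = 105 (J = 15*7 = 105)
c = -19703/2463 (c = -8 + 1/(105 + 2358) = -8 + 1/2463 = -19703/2463 ≈ -7.9996)
-3019/c + (-13*(-12)*(-6))/1733 = -3019/(-19703/2463) + (-13*(-12)*(-6))/1733 = -3019*(-2463/19703) + (156*(-6))*(1/1733) = 7435797/19703 - 936*1/1733 = 7435797/19703 - 936/1733 = 12867794193/34145299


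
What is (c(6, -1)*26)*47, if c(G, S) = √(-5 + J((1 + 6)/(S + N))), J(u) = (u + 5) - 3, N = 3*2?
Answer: 2444*I*√10/5 ≈ 1545.7*I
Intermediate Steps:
N = 6
J(u) = 2 + u (J(u) = (5 + u) - 3 = 2 + u)
c(G, S) = √(-3 + 7/(6 + S)) (c(G, S) = √(-5 + (2 + (1 + 6)/(S + 6))) = √(-5 + (2 + 7/(6 + S))) = √(-3 + 7/(6 + S)))
(c(6, -1)*26)*47 = (√((-11 - 3*(-1))/(6 - 1))*26)*47 = (√((-11 + 3)/5)*26)*47 = (√((⅕)*(-8))*26)*47 = (√(-8/5)*26)*47 = ((2*I*√10/5)*26)*47 = (52*I*√10/5)*47 = 2444*I*√10/5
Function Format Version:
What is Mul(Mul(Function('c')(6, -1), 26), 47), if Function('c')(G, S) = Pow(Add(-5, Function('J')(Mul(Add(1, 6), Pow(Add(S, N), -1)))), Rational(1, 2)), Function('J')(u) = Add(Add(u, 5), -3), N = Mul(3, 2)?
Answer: Mul(Rational(2444, 5), I, Pow(10, Rational(1, 2))) ≈ Mul(1545.7, I)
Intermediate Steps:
N = 6
Function('J')(u) = Add(2, u) (Function('J')(u) = Add(Add(5, u), -3) = Add(2, u))
Function('c')(G, S) = Pow(Add(-3, Mul(7, Pow(Add(6, S), -1))), Rational(1, 2)) (Function('c')(G, S) = Pow(Add(-5, Add(2, Mul(Add(1, 6), Pow(Add(S, 6), -1)))), Rational(1, 2)) = Pow(Add(-5, Add(2, Mul(7, Pow(Add(6, S), -1)))), Rational(1, 2)) = Pow(Add(-3, Mul(7, Pow(Add(6, S), -1))), Rational(1, 2)))
Mul(Mul(Function('c')(6, -1), 26), 47) = Mul(Mul(Pow(Mul(Pow(Add(6, -1), -1), Add(-11, Mul(-3, -1))), Rational(1, 2)), 26), 47) = Mul(Mul(Pow(Mul(Pow(5, -1), Add(-11, 3)), Rational(1, 2)), 26), 47) = Mul(Mul(Pow(Mul(Rational(1, 5), -8), Rational(1, 2)), 26), 47) = Mul(Mul(Pow(Rational(-8, 5), Rational(1, 2)), 26), 47) = Mul(Mul(Mul(Rational(2, 5), I, Pow(10, Rational(1, 2))), 26), 47) = Mul(Mul(Rational(52, 5), I, Pow(10, Rational(1, 2))), 47) = Mul(Rational(2444, 5), I, Pow(10, Rational(1, 2)))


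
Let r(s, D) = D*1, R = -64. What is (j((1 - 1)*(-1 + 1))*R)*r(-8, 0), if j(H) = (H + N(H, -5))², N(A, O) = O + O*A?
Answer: 0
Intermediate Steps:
N(A, O) = O + A*O
j(H) = (-5 - 4*H)² (j(H) = (H - 5*(1 + H))² = (H + (-5 - 5*H))² = (-5 - 4*H)²)
r(s, D) = D
(j((1 - 1)*(-1 + 1))*R)*r(-8, 0) = ((5 + 4*((1 - 1)*(-1 + 1)))²*(-64))*0 = ((5 + 4*(0*0))²*(-64))*0 = ((5 + 4*0)²*(-64))*0 = ((5 + 0)²*(-64))*0 = (5²*(-64))*0 = (25*(-64))*0 = -1600*0 = 0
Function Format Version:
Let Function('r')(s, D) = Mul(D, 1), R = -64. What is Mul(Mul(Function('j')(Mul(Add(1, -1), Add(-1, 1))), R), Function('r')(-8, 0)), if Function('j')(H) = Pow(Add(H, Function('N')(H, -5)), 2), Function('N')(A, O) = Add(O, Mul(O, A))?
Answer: 0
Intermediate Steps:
Function('N')(A, O) = Add(O, Mul(A, O))
Function('j')(H) = Pow(Add(-5, Mul(-4, H)), 2) (Function('j')(H) = Pow(Add(H, Mul(-5, Add(1, H))), 2) = Pow(Add(H, Add(-5, Mul(-5, H))), 2) = Pow(Add(-5, Mul(-4, H)), 2))
Function('r')(s, D) = D
Mul(Mul(Function('j')(Mul(Add(1, -1), Add(-1, 1))), R), Function('r')(-8, 0)) = Mul(Mul(Pow(Add(5, Mul(4, Mul(Add(1, -1), Add(-1, 1)))), 2), -64), 0) = Mul(Mul(Pow(Add(5, Mul(4, Mul(0, 0))), 2), -64), 0) = Mul(Mul(Pow(Add(5, Mul(4, 0)), 2), -64), 0) = Mul(Mul(Pow(Add(5, 0), 2), -64), 0) = Mul(Mul(Pow(5, 2), -64), 0) = Mul(Mul(25, -64), 0) = Mul(-1600, 0) = 0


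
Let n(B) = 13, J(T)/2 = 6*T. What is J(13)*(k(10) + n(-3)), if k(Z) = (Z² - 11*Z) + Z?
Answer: 2028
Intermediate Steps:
J(T) = 12*T (J(T) = 2*(6*T) = 12*T)
k(Z) = Z² - 10*Z
J(13)*(k(10) + n(-3)) = (12*13)*(10*(-10 + 10) + 13) = 156*(10*0 + 13) = 156*(0 + 13) = 156*13 = 2028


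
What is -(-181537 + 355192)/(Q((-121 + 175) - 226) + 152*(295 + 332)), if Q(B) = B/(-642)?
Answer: -11148651/6118534 ≈ -1.8221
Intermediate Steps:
Q(B) = -B/642 (Q(B) = B*(-1/642) = -B/642)
-(-181537 + 355192)/(Q((-121 + 175) - 226) + 152*(295 + 332)) = -(-181537 + 355192)/(-((-121 + 175) - 226)/642 + 152*(295 + 332)) = -173655/(-(54 - 226)/642 + 152*627) = -173655/(-1/642*(-172) + 95304) = -173655/(86/321 + 95304) = -173655/30592670/321 = -173655*321/30592670 = -1*11148651/6118534 = -11148651/6118534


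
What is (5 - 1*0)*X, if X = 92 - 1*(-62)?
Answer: 770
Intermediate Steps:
X = 154 (X = 92 + 62 = 154)
(5 - 1*0)*X = (5 - 1*0)*154 = (5 + 0)*154 = 5*154 = 770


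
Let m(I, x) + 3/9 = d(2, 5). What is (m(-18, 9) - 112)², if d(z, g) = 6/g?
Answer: 2778889/225 ≈ 12351.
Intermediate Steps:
m(I, x) = 13/15 (m(I, x) = -⅓ + 6/5 = 13/15)
(m(-18, 9) - 112)² = (13/15 - 112)² = (-1667/15)² = 2778889/225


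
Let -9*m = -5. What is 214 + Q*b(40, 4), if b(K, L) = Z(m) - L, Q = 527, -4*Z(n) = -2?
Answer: -3261/2 ≈ -1630.5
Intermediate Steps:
m = 5/9 (m = -⅑*(-5) = 5/9 ≈ 0.55556)
Z(n) = ½ (Z(n) = -¼*(-2) = ½)
b(K, L) = ½ - L
214 + Q*b(40, 4) = 214 + 527*(½ - 1*4) = 214 + 527*(½ - 4) = 214 + 527*(-7/2) = 214 - 3689/2 = -3261/2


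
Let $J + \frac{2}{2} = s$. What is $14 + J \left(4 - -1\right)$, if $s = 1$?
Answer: $14$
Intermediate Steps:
$J = 0$ ($J = -1 + 1 = 0$)
$14 + J \left(4 - -1\right) = 14 + 0 \left(4 - -1\right) = 14 + 0 \left(4 + 1\right) = 14 + 0 \cdot 5 = 14 + 0 = 14$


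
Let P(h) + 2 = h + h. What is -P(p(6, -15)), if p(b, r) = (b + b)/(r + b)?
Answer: 14/3 ≈ 4.6667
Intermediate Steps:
p(b, r) = 2*b/(b + r) (p(b, r) = (2*b)/(b + r) = 2*b/(b + r))
P(h) = -2 + 2*h (P(h) = -2 + (h + h) = -2 + 2*h)
-P(p(6, -15)) = -(-2 + 2*(2*6/(6 - 15))) = -(-2 + 2*(2*6/(-9))) = -(-2 + 2*(2*6*(-1/9))) = -(-2 + 2*(-4/3)) = -(-2 - 8/3) = -1*(-14/3) = 14/3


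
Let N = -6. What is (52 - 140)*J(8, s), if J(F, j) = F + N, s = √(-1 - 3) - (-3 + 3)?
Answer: -176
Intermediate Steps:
s = 2*I (s = √(-4) - 1*0 = 2*I + 0 = 2*I ≈ 2.0*I)
J(F, j) = -6 + F (J(F, j) = F - 6 = -6 + F)
(52 - 140)*J(8, s) = (52 - 140)*(-6 + 8) = -88*2 = -176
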